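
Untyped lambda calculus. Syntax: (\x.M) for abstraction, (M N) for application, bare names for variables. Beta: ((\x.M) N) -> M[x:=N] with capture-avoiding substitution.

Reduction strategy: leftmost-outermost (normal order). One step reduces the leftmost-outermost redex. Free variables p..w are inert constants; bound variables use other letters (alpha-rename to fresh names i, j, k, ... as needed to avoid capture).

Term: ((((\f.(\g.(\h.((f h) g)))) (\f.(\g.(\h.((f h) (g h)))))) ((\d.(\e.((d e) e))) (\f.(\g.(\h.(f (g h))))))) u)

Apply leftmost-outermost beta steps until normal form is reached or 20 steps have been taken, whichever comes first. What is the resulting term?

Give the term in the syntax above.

Answer: (\h.((u h) (\i.(h (h i)))))

Derivation:
Step 0: ((((\f.(\g.(\h.((f h) g)))) (\f.(\g.(\h.((f h) (g h)))))) ((\d.(\e.((d e) e))) (\f.(\g.(\h.(f (g h))))))) u)
Step 1: (((\g.(\h.(((\f.(\g.(\h.((f h) (g h))))) h) g))) ((\d.(\e.((d e) e))) (\f.(\g.(\h.(f (g h))))))) u)
Step 2: ((\h.(((\f.(\g.(\h.((f h) (g h))))) h) ((\d.(\e.((d e) e))) (\f.(\g.(\h.(f (g h)))))))) u)
Step 3: (((\f.(\g.(\h.((f h) (g h))))) u) ((\d.(\e.((d e) e))) (\f.(\g.(\h.(f (g h)))))))
Step 4: ((\g.(\h.((u h) (g h)))) ((\d.(\e.((d e) e))) (\f.(\g.(\h.(f (g h)))))))
Step 5: (\h.((u h) (((\d.(\e.((d e) e))) (\f.(\g.(\h.(f (g h)))))) h)))
Step 6: (\h.((u h) ((\e.(((\f.(\g.(\h.(f (g h))))) e) e)) h)))
Step 7: (\h.((u h) (((\f.(\g.(\h.(f (g h))))) h) h)))
Step 8: (\h.((u h) ((\g.(\i.(h (g i)))) h)))
Step 9: (\h.((u h) (\i.(h (h i)))))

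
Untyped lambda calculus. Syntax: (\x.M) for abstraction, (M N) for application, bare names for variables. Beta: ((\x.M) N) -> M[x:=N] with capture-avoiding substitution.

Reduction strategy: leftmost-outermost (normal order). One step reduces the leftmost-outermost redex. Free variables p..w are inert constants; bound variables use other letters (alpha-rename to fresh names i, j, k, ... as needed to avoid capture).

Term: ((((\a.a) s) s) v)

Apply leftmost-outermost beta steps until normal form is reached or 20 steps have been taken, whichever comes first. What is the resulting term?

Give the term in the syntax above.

Step 0: ((((\a.a) s) s) v)
Step 1: ((s s) v)

Answer: ((s s) v)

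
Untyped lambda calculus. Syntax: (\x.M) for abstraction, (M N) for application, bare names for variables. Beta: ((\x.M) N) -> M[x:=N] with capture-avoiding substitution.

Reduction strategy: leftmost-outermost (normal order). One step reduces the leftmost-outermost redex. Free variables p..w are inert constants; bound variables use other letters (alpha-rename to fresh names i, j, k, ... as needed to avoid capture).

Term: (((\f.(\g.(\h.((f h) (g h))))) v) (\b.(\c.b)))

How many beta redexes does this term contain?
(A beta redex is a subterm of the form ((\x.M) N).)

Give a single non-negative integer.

Term: (((\f.(\g.(\h.((f h) (g h))))) v) (\b.(\c.b)))
  Redex: ((\f.(\g.(\h.((f h) (g h))))) v)
Total redexes: 1

Answer: 1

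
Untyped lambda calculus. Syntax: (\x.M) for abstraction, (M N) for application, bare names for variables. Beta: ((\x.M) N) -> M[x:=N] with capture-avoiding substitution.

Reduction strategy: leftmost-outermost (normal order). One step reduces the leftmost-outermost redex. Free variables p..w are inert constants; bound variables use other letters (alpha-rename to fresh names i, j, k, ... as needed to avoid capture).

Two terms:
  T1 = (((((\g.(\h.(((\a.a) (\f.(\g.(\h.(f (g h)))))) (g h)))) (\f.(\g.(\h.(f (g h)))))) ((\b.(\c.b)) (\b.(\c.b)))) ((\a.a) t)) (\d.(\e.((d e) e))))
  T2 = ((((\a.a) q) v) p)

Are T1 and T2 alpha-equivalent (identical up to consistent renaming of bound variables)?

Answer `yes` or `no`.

Term 1: (((((\g.(\h.(((\a.a) (\f.(\g.(\h.(f (g h)))))) (g h)))) (\f.(\g.(\h.(f (g h)))))) ((\b.(\c.b)) (\b.(\c.b)))) ((\a.a) t)) (\d.(\e.((d e) e))))
Term 2: ((((\a.a) q) v) p)
Alpha-equivalence: compare structure up to binder renaming.
Result: False

Answer: no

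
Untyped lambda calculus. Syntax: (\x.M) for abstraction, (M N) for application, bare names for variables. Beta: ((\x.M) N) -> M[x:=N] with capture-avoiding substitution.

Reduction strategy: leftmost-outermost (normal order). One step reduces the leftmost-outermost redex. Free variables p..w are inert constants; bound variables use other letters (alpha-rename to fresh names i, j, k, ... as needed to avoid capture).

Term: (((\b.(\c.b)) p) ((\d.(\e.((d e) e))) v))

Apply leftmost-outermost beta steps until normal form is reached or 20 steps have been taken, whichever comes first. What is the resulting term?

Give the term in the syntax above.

Answer: p

Derivation:
Step 0: (((\b.(\c.b)) p) ((\d.(\e.((d e) e))) v))
Step 1: ((\c.p) ((\d.(\e.((d e) e))) v))
Step 2: p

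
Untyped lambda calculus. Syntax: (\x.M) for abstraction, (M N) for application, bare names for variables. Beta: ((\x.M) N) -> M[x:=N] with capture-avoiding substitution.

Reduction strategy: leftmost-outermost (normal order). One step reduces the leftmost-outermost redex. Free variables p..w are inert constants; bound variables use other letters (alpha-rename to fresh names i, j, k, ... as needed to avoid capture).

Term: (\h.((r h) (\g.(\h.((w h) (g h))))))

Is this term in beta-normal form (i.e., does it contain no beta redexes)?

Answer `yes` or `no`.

Term: (\h.((r h) (\g.(\h.((w h) (g h))))))
No beta redexes found.

Answer: yes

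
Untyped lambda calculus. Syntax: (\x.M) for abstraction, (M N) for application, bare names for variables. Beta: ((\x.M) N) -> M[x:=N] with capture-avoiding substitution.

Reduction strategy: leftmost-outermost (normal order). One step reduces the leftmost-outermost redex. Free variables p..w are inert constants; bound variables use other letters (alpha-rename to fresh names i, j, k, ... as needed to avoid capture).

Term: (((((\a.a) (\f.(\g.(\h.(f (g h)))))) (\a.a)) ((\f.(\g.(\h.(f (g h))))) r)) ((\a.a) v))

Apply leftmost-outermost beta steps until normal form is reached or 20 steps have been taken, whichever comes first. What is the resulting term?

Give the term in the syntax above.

Answer: (\h.(r (v h)))

Derivation:
Step 0: (((((\a.a) (\f.(\g.(\h.(f (g h)))))) (\a.a)) ((\f.(\g.(\h.(f (g h))))) r)) ((\a.a) v))
Step 1: ((((\f.(\g.(\h.(f (g h))))) (\a.a)) ((\f.(\g.(\h.(f (g h))))) r)) ((\a.a) v))
Step 2: (((\g.(\h.((\a.a) (g h)))) ((\f.(\g.(\h.(f (g h))))) r)) ((\a.a) v))
Step 3: ((\h.((\a.a) (((\f.(\g.(\h.(f (g h))))) r) h))) ((\a.a) v))
Step 4: ((\a.a) (((\f.(\g.(\h.(f (g h))))) r) ((\a.a) v)))
Step 5: (((\f.(\g.(\h.(f (g h))))) r) ((\a.a) v))
Step 6: ((\g.(\h.(r (g h)))) ((\a.a) v))
Step 7: (\h.(r (((\a.a) v) h)))
Step 8: (\h.(r (v h)))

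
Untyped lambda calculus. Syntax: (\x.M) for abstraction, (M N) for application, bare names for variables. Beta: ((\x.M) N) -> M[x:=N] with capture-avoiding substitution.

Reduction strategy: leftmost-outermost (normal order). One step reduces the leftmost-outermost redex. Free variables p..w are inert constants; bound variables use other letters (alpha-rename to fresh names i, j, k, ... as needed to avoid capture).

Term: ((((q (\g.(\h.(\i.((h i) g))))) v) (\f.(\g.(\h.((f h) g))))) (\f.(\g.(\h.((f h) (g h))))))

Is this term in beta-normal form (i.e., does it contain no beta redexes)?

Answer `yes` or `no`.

Term: ((((q (\g.(\h.(\i.((h i) g))))) v) (\f.(\g.(\h.((f h) g))))) (\f.(\g.(\h.((f h) (g h))))))
No beta redexes found.

Answer: yes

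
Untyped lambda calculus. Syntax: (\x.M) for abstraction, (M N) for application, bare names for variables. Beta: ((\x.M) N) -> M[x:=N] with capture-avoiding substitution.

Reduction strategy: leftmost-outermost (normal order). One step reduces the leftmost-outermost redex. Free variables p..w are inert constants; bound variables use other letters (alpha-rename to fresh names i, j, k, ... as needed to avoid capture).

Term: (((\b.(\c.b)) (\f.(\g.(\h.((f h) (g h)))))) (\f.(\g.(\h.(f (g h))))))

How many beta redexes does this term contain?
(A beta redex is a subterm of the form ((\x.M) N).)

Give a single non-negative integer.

Term: (((\b.(\c.b)) (\f.(\g.(\h.((f h) (g h)))))) (\f.(\g.(\h.(f (g h))))))
  Redex: ((\b.(\c.b)) (\f.(\g.(\h.((f h) (g h))))))
Total redexes: 1

Answer: 1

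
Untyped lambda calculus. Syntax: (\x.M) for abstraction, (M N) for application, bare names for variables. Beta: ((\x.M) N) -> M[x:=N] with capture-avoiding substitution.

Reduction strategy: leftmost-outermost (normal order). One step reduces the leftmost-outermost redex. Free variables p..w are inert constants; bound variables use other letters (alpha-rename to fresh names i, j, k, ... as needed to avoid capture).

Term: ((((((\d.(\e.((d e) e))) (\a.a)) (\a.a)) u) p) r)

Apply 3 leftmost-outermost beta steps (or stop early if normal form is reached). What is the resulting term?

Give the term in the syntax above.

Step 0: ((((((\d.(\e.((d e) e))) (\a.a)) (\a.a)) u) p) r)
Step 1: (((((\e.(((\a.a) e) e)) (\a.a)) u) p) r)
Step 2: ((((((\a.a) (\a.a)) (\a.a)) u) p) r)
Step 3: (((((\a.a) (\a.a)) u) p) r)

Answer: (((((\a.a) (\a.a)) u) p) r)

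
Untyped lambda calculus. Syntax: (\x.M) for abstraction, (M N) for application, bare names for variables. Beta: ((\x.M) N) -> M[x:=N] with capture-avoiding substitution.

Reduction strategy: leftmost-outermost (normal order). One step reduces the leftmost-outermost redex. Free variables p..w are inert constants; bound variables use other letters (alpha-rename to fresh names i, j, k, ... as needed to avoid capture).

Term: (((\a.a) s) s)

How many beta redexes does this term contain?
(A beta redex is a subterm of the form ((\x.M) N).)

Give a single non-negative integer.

Answer: 1

Derivation:
Term: (((\a.a) s) s)
  Redex: ((\a.a) s)
Total redexes: 1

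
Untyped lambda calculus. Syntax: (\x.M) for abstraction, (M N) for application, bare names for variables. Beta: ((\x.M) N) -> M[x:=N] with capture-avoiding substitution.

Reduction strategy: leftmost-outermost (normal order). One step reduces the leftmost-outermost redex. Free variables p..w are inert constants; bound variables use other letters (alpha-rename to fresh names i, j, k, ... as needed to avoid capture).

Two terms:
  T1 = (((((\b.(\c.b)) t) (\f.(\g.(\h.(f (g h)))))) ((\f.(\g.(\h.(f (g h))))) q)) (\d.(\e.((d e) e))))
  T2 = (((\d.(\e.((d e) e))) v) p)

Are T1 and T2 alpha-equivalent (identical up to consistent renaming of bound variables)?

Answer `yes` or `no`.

Answer: no

Derivation:
Term 1: (((((\b.(\c.b)) t) (\f.(\g.(\h.(f (g h)))))) ((\f.(\g.(\h.(f (g h))))) q)) (\d.(\e.((d e) e))))
Term 2: (((\d.(\e.((d e) e))) v) p)
Alpha-equivalence: compare structure up to binder renaming.
Result: False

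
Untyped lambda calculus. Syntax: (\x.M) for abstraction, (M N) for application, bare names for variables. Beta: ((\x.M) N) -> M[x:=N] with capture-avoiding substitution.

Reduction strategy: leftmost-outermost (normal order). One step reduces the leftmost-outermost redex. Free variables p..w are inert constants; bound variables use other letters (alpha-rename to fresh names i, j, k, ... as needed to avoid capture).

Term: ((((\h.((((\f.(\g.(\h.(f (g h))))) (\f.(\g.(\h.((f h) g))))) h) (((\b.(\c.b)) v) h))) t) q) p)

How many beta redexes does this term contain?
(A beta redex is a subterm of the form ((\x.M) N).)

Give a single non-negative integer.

Answer: 3

Derivation:
Term: ((((\h.((((\f.(\g.(\h.(f (g h))))) (\f.(\g.(\h.((f h) g))))) h) (((\b.(\c.b)) v) h))) t) q) p)
  Redex: ((\h.((((\f.(\g.(\h.(f (g h))))) (\f.(\g.(\h.((f h) g))))) h) (((\b.(\c.b)) v) h))) t)
  Redex: ((\f.(\g.(\h.(f (g h))))) (\f.(\g.(\h.((f h) g)))))
  Redex: ((\b.(\c.b)) v)
Total redexes: 3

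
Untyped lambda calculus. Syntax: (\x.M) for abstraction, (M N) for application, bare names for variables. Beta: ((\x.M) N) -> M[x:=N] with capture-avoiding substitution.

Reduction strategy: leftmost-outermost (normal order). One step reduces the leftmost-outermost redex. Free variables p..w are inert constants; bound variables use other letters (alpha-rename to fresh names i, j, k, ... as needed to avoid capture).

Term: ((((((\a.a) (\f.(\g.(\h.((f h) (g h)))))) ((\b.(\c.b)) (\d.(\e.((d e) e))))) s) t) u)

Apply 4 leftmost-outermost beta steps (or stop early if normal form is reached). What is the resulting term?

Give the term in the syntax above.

Answer: (((((\b.(\c.b)) (\d.(\e.((d e) e)))) t) (s t)) u)

Derivation:
Step 0: ((((((\a.a) (\f.(\g.(\h.((f h) (g h)))))) ((\b.(\c.b)) (\d.(\e.((d e) e))))) s) t) u)
Step 1: (((((\f.(\g.(\h.((f h) (g h))))) ((\b.(\c.b)) (\d.(\e.((d e) e))))) s) t) u)
Step 2: ((((\g.(\h.((((\b.(\c.b)) (\d.(\e.((d e) e)))) h) (g h)))) s) t) u)
Step 3: (((\h.((((\b.(\c.b)) (\d.(\e.((d e) e)))) h) (s h))) t) u)
Step 4: (((((\b.(\c.b)) (\d.(\e.((d e) e)))) t) (s t)) u)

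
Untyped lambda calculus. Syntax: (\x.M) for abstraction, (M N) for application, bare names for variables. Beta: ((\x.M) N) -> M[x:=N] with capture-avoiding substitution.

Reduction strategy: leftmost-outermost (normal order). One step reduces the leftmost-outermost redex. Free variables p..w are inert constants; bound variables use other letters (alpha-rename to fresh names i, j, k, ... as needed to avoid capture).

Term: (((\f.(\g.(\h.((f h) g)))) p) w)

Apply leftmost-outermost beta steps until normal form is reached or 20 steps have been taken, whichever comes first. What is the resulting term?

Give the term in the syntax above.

Answer: (\h.((p h) w))

Derivation:
Step 0: (((\f.(\g.(\h.((f h) g)))) p) w)
Step 1: ((\g.(\h.((p h) g))) w)
Step 2: (\h.((p h) w))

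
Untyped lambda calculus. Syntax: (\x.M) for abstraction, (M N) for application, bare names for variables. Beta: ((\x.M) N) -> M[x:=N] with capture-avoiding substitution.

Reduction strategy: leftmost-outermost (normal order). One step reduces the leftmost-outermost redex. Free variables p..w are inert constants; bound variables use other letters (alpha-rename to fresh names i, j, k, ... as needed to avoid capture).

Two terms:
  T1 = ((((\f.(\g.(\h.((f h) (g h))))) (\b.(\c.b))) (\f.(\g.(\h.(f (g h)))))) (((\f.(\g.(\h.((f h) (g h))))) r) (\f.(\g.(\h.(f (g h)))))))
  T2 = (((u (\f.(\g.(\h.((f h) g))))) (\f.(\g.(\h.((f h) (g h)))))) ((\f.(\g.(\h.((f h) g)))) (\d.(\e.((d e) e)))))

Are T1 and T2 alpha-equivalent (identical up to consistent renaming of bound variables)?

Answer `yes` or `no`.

Answer: no

Derivation:
Term 1: ((((\f.(\g.(\h.((f h) (g h))))) (\b.(\c.b))) (\f.(\g.(\h.(f (g h)))))) (((\f.(\g.(\h.((f h) (g h))))) r) (\f.(\g.(\h.(f (g h)))))))
Term 2: (((u (\f.(\g.(\h.((f h) g))))) (\f.(\g.(\h.((f h) (g h)))))) ((\f.(\g.(\h.((f h) g)))) (\d.(\e.((d e) e)))))
Alpha-equivalence: compare structure up to binder renaming.
Result: False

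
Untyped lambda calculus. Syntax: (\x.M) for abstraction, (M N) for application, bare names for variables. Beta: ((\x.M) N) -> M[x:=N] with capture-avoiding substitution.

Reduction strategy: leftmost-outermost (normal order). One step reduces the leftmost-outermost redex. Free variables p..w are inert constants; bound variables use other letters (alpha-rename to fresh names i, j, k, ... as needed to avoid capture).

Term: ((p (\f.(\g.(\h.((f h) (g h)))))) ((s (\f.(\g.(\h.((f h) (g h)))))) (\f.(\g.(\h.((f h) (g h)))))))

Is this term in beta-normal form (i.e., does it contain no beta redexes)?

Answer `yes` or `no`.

Term: ((p (\f.(\g.(\h.((f h) (g h)))))) ((s (\f.(\g.(\h.((f h) (g h)))))) (\f.(\g.(\h.((f h) (g h)))))))
No beta redexes found.

Answer: yes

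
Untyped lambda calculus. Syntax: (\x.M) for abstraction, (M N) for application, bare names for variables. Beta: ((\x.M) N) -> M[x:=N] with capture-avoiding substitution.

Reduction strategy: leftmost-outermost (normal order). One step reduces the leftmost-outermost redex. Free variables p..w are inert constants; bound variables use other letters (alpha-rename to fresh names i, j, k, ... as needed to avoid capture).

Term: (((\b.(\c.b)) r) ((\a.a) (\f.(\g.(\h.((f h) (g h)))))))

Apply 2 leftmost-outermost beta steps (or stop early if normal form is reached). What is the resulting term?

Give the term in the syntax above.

Answer: r

Derivation:
Step 0: (((\b.(\c.b)) r) ((\a.a) (\f.(\g.(\h.((f h) (g h)))))))
Step 1: ((\c.r) ((\a.a) (\f.(\g.(\h.((f h) (g h)))))))
Step 2: r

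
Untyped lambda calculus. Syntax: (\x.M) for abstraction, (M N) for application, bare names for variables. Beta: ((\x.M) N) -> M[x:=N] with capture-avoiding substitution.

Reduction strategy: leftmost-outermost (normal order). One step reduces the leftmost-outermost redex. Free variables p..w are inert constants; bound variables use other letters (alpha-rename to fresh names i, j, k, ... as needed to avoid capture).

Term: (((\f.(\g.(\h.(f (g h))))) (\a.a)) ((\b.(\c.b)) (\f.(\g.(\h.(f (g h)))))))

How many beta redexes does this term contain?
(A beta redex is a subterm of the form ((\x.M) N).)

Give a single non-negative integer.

Term: (((\f.(\g.(\h.(f (g h))))) (\a.a)) ((\b.(\c.b)) (\f.(\g.(\h.(f (g h)))))))
  Redex: ((\f.(\g.(\h.(f (g h))))) (\a.a))
  Redex: ((\b.(\c.b)) (\f.(\g.(\h.(f (g h))))))
Total redexes: 2

Answer: 2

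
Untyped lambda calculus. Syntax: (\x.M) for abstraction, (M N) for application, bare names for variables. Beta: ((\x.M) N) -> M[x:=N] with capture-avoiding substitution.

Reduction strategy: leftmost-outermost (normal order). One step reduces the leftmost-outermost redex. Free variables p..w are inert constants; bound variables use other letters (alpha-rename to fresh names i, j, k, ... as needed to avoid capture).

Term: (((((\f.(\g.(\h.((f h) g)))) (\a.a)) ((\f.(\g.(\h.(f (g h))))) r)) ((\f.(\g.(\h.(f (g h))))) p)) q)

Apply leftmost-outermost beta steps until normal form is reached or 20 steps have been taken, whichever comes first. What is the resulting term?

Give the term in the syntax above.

Answer: (p (\h.(r (q h))))

Derivation:
Step 0: (((((\f.(\g.(\h.((f h) g)))) (\a.a)) ((\f.(\g.(\h.(f (g h))))) r)) ((\f.(\g.(\h.(f (g h))))) p)) q)
Step 1: ((((\g.(\h.(((\a.a) h) g))) ((\f.(\g.(\h.(f (g h))))) r)) ((\f.(\g.(\h.(f (g h))))) p)) q)
Step 2: (((\h.(((\a.a) h) ((\f.(\g.(\h.(f (g h))))) r))) ((\f.(\g.(\h.(f (g h))))) p)) q)
Step 3: ((((\a.a) ((\f.(\g.(\h.(f (g h))))) p)) ((\f.(\g.(\h.(f (g h))))) r)) q)
Step 4: ((((\f.(\g.(\h.(f (g h))))) p) ((\f.(\g.(\h.(f (g h))))) r)) q)
Step 5: (((\g.(\h.(p (g h)))) ((\f.(\g.(\h.(f (g h))))) r)) q)
Step 6: ((\h.(p (((\f.(\g.(\h.(f (g h))))) r) h))) q)
Step 7: (p (((\f.(\g.(\h.(f (g h))))) r) q))
Step 8: (p ((\g.(\h.(r (g h)))) q))
Step 9: (p (\h.(r (q h))))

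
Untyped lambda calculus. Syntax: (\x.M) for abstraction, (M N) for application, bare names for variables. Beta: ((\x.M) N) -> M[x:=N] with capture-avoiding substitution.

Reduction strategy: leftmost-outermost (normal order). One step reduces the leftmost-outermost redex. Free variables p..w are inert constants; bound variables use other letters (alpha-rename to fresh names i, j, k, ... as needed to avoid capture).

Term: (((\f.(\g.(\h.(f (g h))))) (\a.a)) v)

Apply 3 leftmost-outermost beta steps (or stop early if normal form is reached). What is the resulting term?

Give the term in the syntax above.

Answer: (\h.(v h))

Derivation:
Step 0: (((\f.(\g.(\h.(f (g h))))) (\a.a)) v)
Step 1: ((\g.(\h.((\a.a) (g h)))) v)
Step 2: (\h.((\a.a) (v h)))
Step 3: (\h.(v h))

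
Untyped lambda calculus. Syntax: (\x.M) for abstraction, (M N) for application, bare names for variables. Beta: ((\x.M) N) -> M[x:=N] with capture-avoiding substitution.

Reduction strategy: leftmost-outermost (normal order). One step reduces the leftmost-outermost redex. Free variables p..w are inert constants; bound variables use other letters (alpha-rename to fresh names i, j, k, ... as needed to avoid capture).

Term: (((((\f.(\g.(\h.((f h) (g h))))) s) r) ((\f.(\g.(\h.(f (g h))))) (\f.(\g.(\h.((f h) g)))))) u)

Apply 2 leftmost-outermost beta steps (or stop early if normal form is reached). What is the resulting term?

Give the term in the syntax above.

Answer: (((\h.((s h) (r h))) ((\f.(\g.(\h.(f (g h))))) (\f.(\g.(\h.((f h) g)))))) u)

Derivation:
Step 0: (((((\f.(\g.(\h.((f h) (g h))))) s) r) ((\f.(\g.(\h.(f (g h))))) (\f.(\g.(\h.((f h) g)))))) u)
Step 1: ((((\g.(\h.((s h) (g h)))) r) ((\f.(\g.(\h.(f (g h))))) (\f.(\g.(\h.((f h) g)))))) u)
Step 2: (((\h.((s h) (r h))) ((\f.(\g.(\h.(f (g h))))) (\f.(\g.(\h.((f h) g)))))) u)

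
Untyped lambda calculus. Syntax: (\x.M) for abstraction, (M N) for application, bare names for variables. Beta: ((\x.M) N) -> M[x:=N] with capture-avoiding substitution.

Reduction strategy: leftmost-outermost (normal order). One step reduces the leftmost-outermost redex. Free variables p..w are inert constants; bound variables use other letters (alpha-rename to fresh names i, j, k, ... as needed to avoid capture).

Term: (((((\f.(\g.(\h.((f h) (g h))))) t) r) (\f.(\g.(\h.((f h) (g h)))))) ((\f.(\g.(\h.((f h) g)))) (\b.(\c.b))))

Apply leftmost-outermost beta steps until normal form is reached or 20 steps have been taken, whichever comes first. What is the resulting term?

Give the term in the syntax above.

Step 0: (((((\f.(\g.(\h.((f h) (g h))))) t) r) (\f.(\g.(\h.((f h) (g h)))))) ((\f.(\g.(\h.((f h) g)))) (\b.(\c.b))))
Step 1: ((((\g.(\h.((t h) (g h)))) r) (\f.(\g.(\h.((f h) (g h)))))) ((\f.(\g.(\h.((f h) g)))) (\b.(\c.b))))
Step 2: (((\h.((t h) (r h))) (\f.(\g.(\h.((f h) (g h)))))) ((\f.(\g.(\h.((f h) g)))) (\b.(\c.b))))
Step 3: (((t (\f.(\g.(\h.((f h) (g h)))))) (r (\f.(\g.(\h.((f h) (g h))))))) ((\f.(\g.(\h.((f h) g)))) (\b.(\c.b))))
Step 4: (((t (\f.(\g.(\h.((f h) (g h)))))) (r (\f.(\g.(\h.((f h) (g h))))))) (\g.(\h.(((\b.(\c.b)) h) g))))
Step 5: (((t (\f.(\g.(\h.((f h) (g h)))))) (r (\f.(\g.(\h.((f h) (g h))))))) (\g.(\h.((\c.h) g))))
Step 6: (((t (\f.(\g.(\h.((f h) (g h)))))) (r (\f.(\g.(\h.((f h) (g h))))))) (\g.(\h.h)))

Answer: (((t (\f.(\g.(\h.((f h) (g h)))))) (r (\f.(\g.(\h.((f h) (g h))))))) (\g.(\h.h)))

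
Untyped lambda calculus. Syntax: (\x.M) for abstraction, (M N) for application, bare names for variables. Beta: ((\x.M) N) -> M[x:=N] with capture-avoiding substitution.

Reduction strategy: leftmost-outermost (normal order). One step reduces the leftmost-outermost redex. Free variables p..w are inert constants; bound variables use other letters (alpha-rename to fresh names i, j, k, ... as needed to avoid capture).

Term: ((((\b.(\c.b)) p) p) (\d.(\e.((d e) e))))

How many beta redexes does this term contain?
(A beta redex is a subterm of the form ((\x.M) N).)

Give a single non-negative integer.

Answer: 1

Derivation:
Term: ((((\b.(\c.b)) p) p) (\d.(\e.((d e) e))))
  Redex: ((\b.(\c.b)) p)
Total redexes: 1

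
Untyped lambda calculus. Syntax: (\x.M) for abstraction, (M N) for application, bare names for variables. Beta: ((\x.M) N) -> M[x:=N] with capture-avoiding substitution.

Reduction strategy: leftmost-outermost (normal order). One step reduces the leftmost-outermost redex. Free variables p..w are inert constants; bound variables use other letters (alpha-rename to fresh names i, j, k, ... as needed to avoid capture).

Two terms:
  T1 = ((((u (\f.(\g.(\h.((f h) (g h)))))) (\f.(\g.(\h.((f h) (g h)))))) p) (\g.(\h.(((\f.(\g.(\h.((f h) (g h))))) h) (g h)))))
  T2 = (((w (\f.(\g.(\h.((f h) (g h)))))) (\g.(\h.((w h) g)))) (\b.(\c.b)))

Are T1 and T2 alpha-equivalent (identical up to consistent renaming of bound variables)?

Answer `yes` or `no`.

Term 1: ((((u (\f.(\g.(\h.((f h) (g h)))))) (\f.(\g.(\h.((f h) (g h)))))) p) (\g.(\h.(((\f.(\g.(\h.((f h) (g h))))) h) (g h)))))
Term 2: (((w (\f.(\g.(\h.((f h) (g h)))))) (\g.(\h.((w h) g)))) (\b.(\c.b)))
Alpha-equivalence: compare structure up to binder renaming.
Result: False

Answer: no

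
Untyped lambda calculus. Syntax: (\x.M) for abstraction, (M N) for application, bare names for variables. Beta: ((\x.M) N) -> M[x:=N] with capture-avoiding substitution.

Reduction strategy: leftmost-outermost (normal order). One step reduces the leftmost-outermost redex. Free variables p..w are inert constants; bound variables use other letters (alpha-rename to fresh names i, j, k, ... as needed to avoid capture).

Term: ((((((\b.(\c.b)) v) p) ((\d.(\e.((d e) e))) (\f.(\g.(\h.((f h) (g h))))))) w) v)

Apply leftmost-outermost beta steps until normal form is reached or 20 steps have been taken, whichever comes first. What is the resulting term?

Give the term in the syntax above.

Answer: (((v (\e.(\h.((e h) (e h))))) w) v)

Derivation:
Step 0: ((((((\b.(\c.b)) v) p) ((\d.(\e.((d e) e))) (\f.(\g.(\h.((f h) (g h))))))) w) v)
Step 1: (((((\c.v) p) ((\d.(\e.((d e) e))) (\f.(\g.(\h.((f h) (g h))))))) w) v)
Step 2: (((v ((\d.(\e.((d e) e))) (\f.(\g.(\h.((f h) (g h))))))) w) v)
Step 3: (((v (\e.(((\f.(\g.(\h.((f h) (g h))))) e) e))) w) v)
Step 4: (((v (\e.((\g.(\h.((e h) (g h)))) e))) w) v)
Step 5: (((v (\e.(\h.((e h) (e h))))) w) v)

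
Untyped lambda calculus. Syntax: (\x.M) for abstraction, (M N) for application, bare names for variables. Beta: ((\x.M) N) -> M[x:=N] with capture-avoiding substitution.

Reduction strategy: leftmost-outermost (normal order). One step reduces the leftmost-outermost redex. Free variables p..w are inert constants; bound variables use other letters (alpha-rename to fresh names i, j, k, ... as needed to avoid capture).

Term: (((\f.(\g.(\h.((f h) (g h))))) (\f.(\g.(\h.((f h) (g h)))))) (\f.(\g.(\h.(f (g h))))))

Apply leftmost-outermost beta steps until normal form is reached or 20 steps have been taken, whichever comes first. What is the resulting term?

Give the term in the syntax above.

Answer: (\h.(\i.((h i) (\j.(h (i j))))))

Derivation:
Step 0: (((\f.(\g.(\h.((f h) (g h))))) (\f.(\g.(\h.((f h) (g h)))))) (\f.(\g.(\h.(f (g h))))))
Step 1: ((\g.(\h.(((\f.(\g.(\h.((f h) (g h))))) h) (g h)))) (\f.(\g.(\h.(f (g h))))))
Step 2: (\h.(((\f.(\g.(\h.((f h) (g h))))) h) ((\f.(\g.(\h.(f (g h))))) h)))
Step 3: (\h.((\g.(\i.((h i) (g i)))) ((\f.(\g.(\h.(f (g h))))) h)))
Step 4: (\h.(\i.((h i) (((\f.(\g.(\h.(f (g h))))) h) i))))
Step 5: (\h.(\i.((h i) ((\g.(\i.(h (g i)))) i))))
Step 6: (\h.(\i.((h i) (\j.(h (i j))))))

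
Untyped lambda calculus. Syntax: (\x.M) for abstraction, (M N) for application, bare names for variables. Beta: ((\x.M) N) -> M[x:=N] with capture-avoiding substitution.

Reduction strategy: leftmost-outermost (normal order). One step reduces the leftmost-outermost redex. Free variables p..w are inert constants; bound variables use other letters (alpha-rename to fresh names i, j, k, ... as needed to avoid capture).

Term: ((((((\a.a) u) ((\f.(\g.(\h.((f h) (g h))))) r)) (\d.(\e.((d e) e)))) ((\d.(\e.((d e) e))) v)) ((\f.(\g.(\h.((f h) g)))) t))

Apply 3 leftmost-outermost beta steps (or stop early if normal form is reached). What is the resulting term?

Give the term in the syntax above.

Step 0: ((((((\a.a) u) ((\f.(\g.(\h.((f h) (g h))))) r)) (\d.(\e.((d e) e)))) ((\d.(\e.((d e) e))) v)) ((\f.(\g.(\h.((f h) g)))) t))
Step 1: ((((u ((\f.(\g.(\h.((f h) (g h))))) r)) (\d.(\e.((d e) e)))) ((\d.(\e.((d e) e))) v)) ((\f.(\g.(\h.((f h) g)))) t))
Step 2: ((((u (\g.(\h.((r h) (g h))))) (\d.(\e.((d e) e)))) ((\d.(\e.((d e) e))) v)) ((\f.(\g.(\h.((f h) g)))) t))
Step 3: ((((u (\g.(\h.((r h) (g h))))) (\d.(\e.((d e) e)))) (\e.((v e) e))) ((\f.(\g.(\h.((f h) g)))) t))

Answer: ((((u (\g.(\h.((r h) (g h))))) (\d.(\e.((d e) e)))) (\e.((v e) e))) ((\f.(\g.(\h.((f h) g)))) t))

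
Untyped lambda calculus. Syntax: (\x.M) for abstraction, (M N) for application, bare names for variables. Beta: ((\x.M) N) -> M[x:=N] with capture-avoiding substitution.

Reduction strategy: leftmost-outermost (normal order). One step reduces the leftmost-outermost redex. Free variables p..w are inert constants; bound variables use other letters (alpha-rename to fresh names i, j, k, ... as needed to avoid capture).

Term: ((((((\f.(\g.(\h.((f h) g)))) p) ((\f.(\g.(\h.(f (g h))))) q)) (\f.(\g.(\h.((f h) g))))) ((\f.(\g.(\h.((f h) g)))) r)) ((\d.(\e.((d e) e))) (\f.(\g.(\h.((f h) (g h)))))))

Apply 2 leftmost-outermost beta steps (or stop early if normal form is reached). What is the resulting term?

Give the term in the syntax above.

Step 0: ((((((\f.(\g.(\h.((f h) g)))) p) ((\f.(\g.(\h.(f (g h))))) q)) (\f.(\g.(\h.((f h) g))))) ((\f.(\g.(\h.((f h) g)))) r)) ((\d.(\e.((d e) e))) (\f.(\g.(\h.((f h) (g h)))))))
Step 1: (((((\g.(\h.((p h) g))) ((\f.(\g.(\h.(f (g h))))) q)) (\f.(\g.(\h.((f h) g))))) ((\f.(\g.(\h.((f h) g)))) r)) ((\d.(\e.((d e) e))) (\f.(\g.(\h.((f h) (g h)))))))
Step 2: ((((\h.((p h) ((\f.(\g.(\h.(f (g h))))) q))) (\f.(\g.(\h.((f h) g))))) ((\f.(\g.(\h.((f h) g)))) r)) ((\d.(\e.((d e) e))) (\f.(\g.(\h.((f h) (g h)))))))

Answer: ((((\h.((p h) ((\f.(\g.(\h.(f (g h))))) q))) (\f.(\g.(\h.((f h) g))))) ((\f.(\g.(\h.((f h) g)))) r)) ((\d.(\e.((d e) e))) (\f.(\g.(\h.((f h) (g h)))))))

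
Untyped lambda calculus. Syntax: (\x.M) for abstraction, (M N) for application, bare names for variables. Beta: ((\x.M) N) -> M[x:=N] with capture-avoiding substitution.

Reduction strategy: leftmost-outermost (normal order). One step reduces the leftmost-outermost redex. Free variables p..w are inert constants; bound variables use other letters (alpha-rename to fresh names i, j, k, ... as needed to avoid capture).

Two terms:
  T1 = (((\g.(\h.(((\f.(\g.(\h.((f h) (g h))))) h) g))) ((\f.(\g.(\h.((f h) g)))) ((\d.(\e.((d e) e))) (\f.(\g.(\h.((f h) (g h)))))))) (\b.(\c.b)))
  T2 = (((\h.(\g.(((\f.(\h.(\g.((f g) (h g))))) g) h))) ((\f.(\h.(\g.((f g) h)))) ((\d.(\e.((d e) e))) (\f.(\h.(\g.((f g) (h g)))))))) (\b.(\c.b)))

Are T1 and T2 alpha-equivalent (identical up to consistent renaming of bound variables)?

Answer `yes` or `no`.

Term 1: (((\g.(\h.(((\f.(\g.(\h.((f h) (g h))))) h) g))) ((\f.(\g.(\h.((f h) g)))) ((\d.(\e.((d e) e))) (\f.(\g.(\h.((f h) (g h)))))))) (\b.(\c.b)))
Term 2: (((\h.(\g.(((\f.(\h.(\g.((f g) (h g))))) g) h))) ((\f.(\h.(\g.((f g) h)))) ((\d.(\e.((d e) e))) (\f.(\h.(\g.((f g) (h g)))))))) (\b.(\c.b)))
Alpha-equivalence: compare structure up to binder renaming.
Result: True

Answer: yes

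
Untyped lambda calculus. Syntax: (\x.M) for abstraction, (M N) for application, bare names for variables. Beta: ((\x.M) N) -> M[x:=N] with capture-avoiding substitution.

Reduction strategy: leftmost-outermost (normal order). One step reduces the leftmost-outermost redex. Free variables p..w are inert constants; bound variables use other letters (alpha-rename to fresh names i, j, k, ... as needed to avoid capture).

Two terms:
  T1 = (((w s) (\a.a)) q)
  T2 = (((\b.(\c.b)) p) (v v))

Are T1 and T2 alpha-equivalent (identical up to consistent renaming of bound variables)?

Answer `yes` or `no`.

Answer: no

Derivation:
Term 1: (((w s) (\a.a)) q)
Term 2: (((\b.(\c.b)) p) (v v))
Alpha-equivalence: compare structure up to binder renaming.
Result: False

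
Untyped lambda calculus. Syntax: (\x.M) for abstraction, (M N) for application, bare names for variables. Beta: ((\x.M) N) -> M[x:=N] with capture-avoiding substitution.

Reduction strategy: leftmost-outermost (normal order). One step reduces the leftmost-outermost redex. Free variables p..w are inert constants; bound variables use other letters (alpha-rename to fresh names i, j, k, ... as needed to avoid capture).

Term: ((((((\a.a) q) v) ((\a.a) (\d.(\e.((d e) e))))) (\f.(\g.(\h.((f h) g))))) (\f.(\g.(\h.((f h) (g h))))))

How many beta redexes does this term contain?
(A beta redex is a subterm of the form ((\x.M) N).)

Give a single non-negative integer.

Term: ((((((\a.a) q) v) ((\a.a) (\d.(\e.((d e) e))))) (\f.(\g.(\h.((f h) g))))) (\f.(\g.(\h.((f h) (g h))))))
  Redex: ((\a.a) q)
  Redex: ((\a.a) (\d.(\e.((d e) e))))
Total redexes: 2

Answer: 2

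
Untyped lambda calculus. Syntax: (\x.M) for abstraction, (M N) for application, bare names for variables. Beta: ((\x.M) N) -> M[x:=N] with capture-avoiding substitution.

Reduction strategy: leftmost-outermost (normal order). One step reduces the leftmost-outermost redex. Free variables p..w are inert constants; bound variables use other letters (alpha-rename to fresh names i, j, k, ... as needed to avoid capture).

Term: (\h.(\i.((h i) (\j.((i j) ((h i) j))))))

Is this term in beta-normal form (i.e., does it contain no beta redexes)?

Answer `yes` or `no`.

Term: (\h.(\i.((h i) (\j.((i j) ((h i) j))))))
No beta redexes found.

Answer: yes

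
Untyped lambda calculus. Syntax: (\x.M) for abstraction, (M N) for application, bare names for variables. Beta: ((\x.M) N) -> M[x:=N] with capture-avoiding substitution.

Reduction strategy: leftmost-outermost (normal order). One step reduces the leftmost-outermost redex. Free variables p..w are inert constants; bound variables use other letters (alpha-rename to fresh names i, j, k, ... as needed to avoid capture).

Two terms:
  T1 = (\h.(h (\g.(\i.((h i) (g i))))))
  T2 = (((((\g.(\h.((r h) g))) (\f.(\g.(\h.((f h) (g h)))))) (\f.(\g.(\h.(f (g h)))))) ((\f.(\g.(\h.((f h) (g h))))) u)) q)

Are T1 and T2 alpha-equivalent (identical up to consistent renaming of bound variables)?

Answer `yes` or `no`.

Term 1: (\h.(h (\g.(\i.((h i) (g i))))))
Term 2: (((((\g.(\h.((r h) g))) (\f.(\g.(\h.((f h) (g h)))))) (\f.(\g.(\h.(f (g h)))))) ((\f.(\g.(\h.((f h) (g h))))) u)) q)
Alpha-equivalence: compare structure up to binder renaming.
Result: False

Answer: no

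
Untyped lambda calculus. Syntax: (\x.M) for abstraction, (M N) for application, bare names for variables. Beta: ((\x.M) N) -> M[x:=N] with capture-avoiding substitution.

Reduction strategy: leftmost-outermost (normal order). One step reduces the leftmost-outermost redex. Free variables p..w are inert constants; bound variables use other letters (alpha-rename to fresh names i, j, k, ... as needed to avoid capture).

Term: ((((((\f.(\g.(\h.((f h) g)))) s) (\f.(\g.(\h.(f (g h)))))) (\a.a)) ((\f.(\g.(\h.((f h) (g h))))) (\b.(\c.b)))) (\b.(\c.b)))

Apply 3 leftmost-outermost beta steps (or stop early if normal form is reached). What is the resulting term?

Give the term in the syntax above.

Step 0: ((((((\f.(\g.(\h.((f h) g)))) s) (\f.(\g.(\h.(f (g h)))))) (\a.a)) ((\f.(\g.(\h.((f h) (g h))))) (\b.(\c.b)))) (\b.(\c.b)))
Step 1: (((((\g.(\h.((s h) g))) (\f.(\g.(\h.(f (g h)))))) (\a.a)) ((\f.(\g.(\h.((f h) (g h))))) (\b.(\c.b)))) (\b.(\c.b)))
Step 2: ((((\h.((s h) (\f.(\g.(\h.(f (g h))))))) (\a.a)) ((\f.(\g.(\h.((f h) (g h))))) (\b.(\c.b)))) (\b.(\c.b)))
Step 3: ((((s (\a.a)) (\f.(\g.(\h.(f (g h)))))) ((\f.(\g.(\h.((f h) (g h))))) (\b.(\c.b)))) (\b.(\c.b)))

Answer: ((((s (\a.a)) (\f.(\g.(\h.(f (g h)))))) ((\f.(\g.(\h.((f h) (g h))))) (\b.(\c.b)))) (\b.(\c.b)))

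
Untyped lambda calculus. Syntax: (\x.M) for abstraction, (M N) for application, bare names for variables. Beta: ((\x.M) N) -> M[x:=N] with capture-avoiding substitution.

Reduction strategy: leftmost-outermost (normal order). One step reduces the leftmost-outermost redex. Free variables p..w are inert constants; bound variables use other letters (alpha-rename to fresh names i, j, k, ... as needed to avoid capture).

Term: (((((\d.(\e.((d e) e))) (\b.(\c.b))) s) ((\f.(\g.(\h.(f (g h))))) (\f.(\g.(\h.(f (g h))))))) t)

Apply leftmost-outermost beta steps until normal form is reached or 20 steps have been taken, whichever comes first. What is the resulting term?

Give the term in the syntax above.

Answer: ((s (\g.(\h.(\i.(\j.((g h) (i j))))))) t)

Derivation:
Step 0: (((((\d.(\e.((d e) e))) (\b.(\c.b))) s) ((\f.(\g.(\h.(f (g h))))) (\f.(\g.(\h.(f (g h))))))) t)
Step 1: ((((\e.(((\b.(\c.b)) e) e)) s) ((\f.(\g.(\h.(f (g h))))) (\f.(\g.(\h.(f (g h))))))) t)
Step 2: (((((\b.(\c.b)) s) s) ((\f.(\g.(\h.(f (g h))))) (\f.(\g.(\h.(f (g h))))))) t)
Step 3: ((((\c.s) s) ((\f.(\g.(\h.(f (g h))))) (\f.(\g.(\h.(f (g h))))))) t)
Step 4: ((s ((\f.(\g.(\h.(f (g h))))) (\f.(\g.(\h.(f (g h))))))) t)
Step 5: ((s (\g.(\h.((\f.(\g.(\h.(f (g h))))) (g h))))) t)
Step 6: ((s (\g.(\h.(\i.(\j.((g h) (i j))))))) t)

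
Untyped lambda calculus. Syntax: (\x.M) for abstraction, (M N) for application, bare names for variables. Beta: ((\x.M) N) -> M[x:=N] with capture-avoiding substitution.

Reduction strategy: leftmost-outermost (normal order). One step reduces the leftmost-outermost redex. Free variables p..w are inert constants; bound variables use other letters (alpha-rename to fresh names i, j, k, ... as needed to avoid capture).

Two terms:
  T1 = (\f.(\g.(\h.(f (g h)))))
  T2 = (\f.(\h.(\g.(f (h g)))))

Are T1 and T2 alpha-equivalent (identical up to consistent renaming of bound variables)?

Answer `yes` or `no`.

Answer: yes

Derivation:
Term 1: (\f.(\g.(\h.(f (g h)))))
Term 2: (\f.(\h.(\g.(f (h g)))))
Alpha-equivalence: compare structure up to binder renaming.
Result: True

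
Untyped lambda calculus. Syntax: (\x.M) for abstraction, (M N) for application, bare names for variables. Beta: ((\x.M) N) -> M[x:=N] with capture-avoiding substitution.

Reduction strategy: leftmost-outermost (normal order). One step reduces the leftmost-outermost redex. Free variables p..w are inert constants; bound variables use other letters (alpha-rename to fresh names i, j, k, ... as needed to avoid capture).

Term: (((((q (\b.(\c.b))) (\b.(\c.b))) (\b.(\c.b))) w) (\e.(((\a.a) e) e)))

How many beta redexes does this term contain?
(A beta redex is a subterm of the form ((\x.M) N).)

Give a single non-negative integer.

Term: (((((q (\b.(\c.b))) (\b.(\c.b))) (\b.(\c.b))) w) (\e.(((\a.a) e) e)))
  Redex: ((\a.a) e)
Total redexes: 1

Answer: 1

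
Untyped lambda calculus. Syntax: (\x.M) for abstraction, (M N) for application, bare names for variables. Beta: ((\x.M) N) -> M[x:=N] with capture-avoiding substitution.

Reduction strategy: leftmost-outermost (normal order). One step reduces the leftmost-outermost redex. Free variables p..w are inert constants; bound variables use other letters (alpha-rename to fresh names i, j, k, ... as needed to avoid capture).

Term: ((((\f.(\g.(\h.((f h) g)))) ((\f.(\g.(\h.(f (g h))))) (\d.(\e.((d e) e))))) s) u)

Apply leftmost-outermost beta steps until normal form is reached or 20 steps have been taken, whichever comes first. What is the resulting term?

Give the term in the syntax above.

Step 0: ((((\f.(\g.(\h.((f h) g)))) ((\f.(\g.(\h.(f (g h))))) (\d.(\e.((d e) e))))) s) u)
Step 1: (((\g.(\h.((((\f.(\g.(\h.(f (g h))))) (\d.(\e.((d e) e)))) h) g))) s) u)
Step 2: ((\h.((((\f.(\g.(\h.(f (g h))))) (\d.(\e.((d e) e)))) h) s)) u)
Step 3: ((((\f.(\g.(\h.(f (g h))))) (\d.(\e.((d e) e)))) u) s)
Step 4: (((\g.(\h.((\d.(\e.((d e) e))) (g h)))) u) s)
Step 5: ((\h.((\d.(\e.((d e) e))) (u h))) s)
Step 6: ((\d.(\e.((d e) e))) (u s))
Step 7: (\e.(((u s) e) e))

Answer: (\e.(((u s) e) e))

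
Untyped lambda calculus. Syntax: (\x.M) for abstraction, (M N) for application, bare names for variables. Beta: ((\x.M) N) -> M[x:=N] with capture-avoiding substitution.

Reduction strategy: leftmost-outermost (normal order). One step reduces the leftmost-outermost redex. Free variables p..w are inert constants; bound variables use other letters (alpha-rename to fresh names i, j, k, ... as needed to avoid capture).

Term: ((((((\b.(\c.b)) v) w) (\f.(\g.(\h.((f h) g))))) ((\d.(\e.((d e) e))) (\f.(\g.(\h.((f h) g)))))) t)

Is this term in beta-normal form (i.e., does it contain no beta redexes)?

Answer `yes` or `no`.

Term: ((((((\b.(\c.b)) v) w) (\f.(\g.(\h.((f h) g))))) ((\d.(\e.((d e) e))) (\f.(\g.(\h.((f h) g)))))) t)
Found 2 beta redex(es).

Answer: no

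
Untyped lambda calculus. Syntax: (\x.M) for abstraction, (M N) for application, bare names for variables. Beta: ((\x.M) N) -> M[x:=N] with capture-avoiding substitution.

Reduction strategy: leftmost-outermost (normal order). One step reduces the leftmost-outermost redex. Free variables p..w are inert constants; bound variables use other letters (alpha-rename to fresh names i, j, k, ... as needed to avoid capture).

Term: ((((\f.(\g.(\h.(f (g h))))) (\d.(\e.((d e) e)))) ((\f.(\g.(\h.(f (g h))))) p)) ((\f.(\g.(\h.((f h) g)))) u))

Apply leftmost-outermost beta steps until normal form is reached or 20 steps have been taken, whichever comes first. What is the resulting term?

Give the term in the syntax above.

Answer: (\e.((p (\h.((u h) e))) e))

Derivation:
Step 0: ((((\f.(\g.(\h.(f (g h))))) (\d.(\e.((d e) e)))) ((\f.(\g.(\h.(f (g h))))) p)) ((\f.(\g.(\h.((f h) g)))) u))
Step 1: (((\g.(\h.((\d.(\e.((d e) e))) (g h)))) ((\f.(\g.(\h.(f (g h))))) p)) ((\f.(\g.(\h.((f h) g)))) u))
Step 2: ((\h.((\d.(\e.((d e) e))) (((\f.(\g.(\h.(f (g h))))) p) h))) ((\f.(\g.(\h.((f h) g)))) u))
Step 3: ((\d.(\e.((d e) e))) (((\f.(\g.(\h.(f (g h))))) p) ((\f.(\g.(\h.((f h) g)))) u)))
Step 4: (\e.(((((\f.(\g.(\h.(f (g h))))) p) ((\f.(\g.(\h.((f h) g)))) u)) e) e))
Step 5: (\e.((((\g.(\h.(p (g h)))) ((\f.(\g.(\h.((f h) g)))) u)) e) e))
Step 6: (\e.(((\h.(p (((\f.(\g.(\h.((f h) g)))) u) h))) e) e))
Step 7: (\e.((p (((\f.(\g.(\h.((f h) g)))) u) e)) e))
Step 8: (\e.((p ((\g.(\h.((u h) g))) e)) e))
Step 9: (\e.((p (\h.((u h) e))) e))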